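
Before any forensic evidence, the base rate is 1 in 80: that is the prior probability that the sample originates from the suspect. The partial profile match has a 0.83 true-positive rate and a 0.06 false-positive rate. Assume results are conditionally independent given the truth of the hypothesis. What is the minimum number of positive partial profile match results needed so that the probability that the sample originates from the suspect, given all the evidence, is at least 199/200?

Prior odds: 0.0125 ÷ 0.9875 = 1/79.
Likelihood ratio of a positive result = 0.83/0.06 = 83/6.
Target odds: 0.995 ÷ 0.005 = 199.
Need (1/79) × (83/6)ⁿ ≥ 199, i.e. (83/6)ⁿ ≥ 15721.
(83/6)³ = 571787/216 falls short of 15721 but (83/6)⁴ = 47458321/1296 reaches it, so n = 4.

4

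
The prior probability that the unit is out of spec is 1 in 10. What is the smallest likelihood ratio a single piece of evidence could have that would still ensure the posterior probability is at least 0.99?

Prior odds = 0.1/0.9 = 1/9.
Target odds = 0.99/0.01 = 99.
Required Bayes factor = 99 ÷ (1/9) = 891.

891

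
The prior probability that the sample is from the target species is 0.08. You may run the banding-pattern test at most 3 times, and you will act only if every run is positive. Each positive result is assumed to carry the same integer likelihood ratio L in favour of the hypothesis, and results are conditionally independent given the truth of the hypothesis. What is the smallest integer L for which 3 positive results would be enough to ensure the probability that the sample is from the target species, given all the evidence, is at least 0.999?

23

Prior odds = 0.08/0.92 = 2/23.
Target odds = 0.999/0.001 = 999.
Need L³ ≥ 999 ÷ (2/23) = 11488.5.
22³ = 10648 < 11488.5 ≤ 12167 = 23³, so L = 23.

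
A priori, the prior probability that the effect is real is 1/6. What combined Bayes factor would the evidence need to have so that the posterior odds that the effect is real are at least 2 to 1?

10

Prior odds = (1/6)/(5/6) = 0.2.
Target odds = 2.
Required Bayes factor = 2 ÷ 0.2 = 10.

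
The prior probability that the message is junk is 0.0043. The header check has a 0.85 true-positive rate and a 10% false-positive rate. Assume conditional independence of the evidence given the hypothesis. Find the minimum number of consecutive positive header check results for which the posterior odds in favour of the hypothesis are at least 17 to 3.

4

Prior odds: 0.0043 ÷ 0.9957 = 43/9957.
Likelihood ratio of a positive result = 0.85/0.1 = 8.5.
Target odds = 17/3.
Require 8.5ⁿ ≥ 17/3 ÷ (43/9957) = 56423/43.
8.5³ = 614.125 falls short of 56423/43 but 8.5⁴ = 5220.0625 reaches it, so n = 4.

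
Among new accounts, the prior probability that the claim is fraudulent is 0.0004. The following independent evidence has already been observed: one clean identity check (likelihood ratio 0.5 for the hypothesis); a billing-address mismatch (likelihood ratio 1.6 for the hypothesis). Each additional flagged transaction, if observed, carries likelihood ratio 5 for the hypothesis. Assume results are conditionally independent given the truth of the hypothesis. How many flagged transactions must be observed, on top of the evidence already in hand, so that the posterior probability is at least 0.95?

Prior odds = 0.0004/0.9996 = 1/2499.
Combined Bayes factor of the evidence already in hand = 0.5 × 1.6 = 0.8.
Odds after that evidence = (1/2499) × 0.8 = 4/12495.
Target odds = 0.95/0.05 = 19.
Need 5ⁿ ≥ 19 ÷ (4/12495) = 59351.25.
5⁶ = 15625 falls short of 59351.25 but 5⁷ = 78125 reaches it, so n = 7.

7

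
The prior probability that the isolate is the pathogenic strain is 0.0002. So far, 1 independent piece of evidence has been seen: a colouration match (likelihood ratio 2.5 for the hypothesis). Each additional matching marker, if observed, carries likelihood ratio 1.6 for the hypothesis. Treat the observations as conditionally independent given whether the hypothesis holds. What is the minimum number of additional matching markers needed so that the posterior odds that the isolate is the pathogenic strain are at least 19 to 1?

23

Prior odds = 0.0002/0.9998 = 1/4999.
Bayes factor of the evidence already in hand = 2.5.
Odds after that evidence = (1/4999) × 2.5 = 5/9998.
Target odds = 19.
Need 1.6ⁿ ≥ 19 ÷ (5/9998) = 37992.4.
1.6²² ≈30948.5 falls short of 37992.4 but 1.6²³ ≈49517.6 reaches it, so n = 23.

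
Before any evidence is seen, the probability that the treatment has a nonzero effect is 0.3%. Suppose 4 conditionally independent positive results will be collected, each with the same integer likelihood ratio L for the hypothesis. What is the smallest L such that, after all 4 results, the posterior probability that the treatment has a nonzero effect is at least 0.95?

Prior odds = 0.003/0.997 = 3/997.
Target odds = 0.95/0.05 = 19.
Need L⁴ ≥ 19 ÷ (3/997) = 18943/3.
8⁴ = 4096 < 18943/3 ≤ 6561 = 9⁴, so L = 9.

9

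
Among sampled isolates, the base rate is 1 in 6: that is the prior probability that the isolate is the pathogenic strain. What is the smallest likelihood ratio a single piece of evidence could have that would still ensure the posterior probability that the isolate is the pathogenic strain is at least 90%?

Prior odds = (1/6)/(5/6) = 0.2.
Target odds = 0.9/0.1 = 9.
Required Bayes factor = 9 ÷ 0.2 = 45.

45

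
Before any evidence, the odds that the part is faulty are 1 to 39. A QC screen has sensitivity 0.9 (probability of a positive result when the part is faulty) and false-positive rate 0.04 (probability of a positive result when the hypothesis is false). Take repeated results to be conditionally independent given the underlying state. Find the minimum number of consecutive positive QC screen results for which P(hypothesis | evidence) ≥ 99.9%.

Prior odds = 1/39.
Likelihood ratio of a positive result = 0.9/0.04 = 22.5.
Target odds: 0.999 ÷ 0.001 = 999.
Need (1/39) × 22.5ⁿ ≥ 999, i.e. 22.5ⁿ ≥ 38961.
22.5³ = 11390.625 falls short of 38961 but 22.5⁴ = 256289.0625 reaches it, so n = 4.

4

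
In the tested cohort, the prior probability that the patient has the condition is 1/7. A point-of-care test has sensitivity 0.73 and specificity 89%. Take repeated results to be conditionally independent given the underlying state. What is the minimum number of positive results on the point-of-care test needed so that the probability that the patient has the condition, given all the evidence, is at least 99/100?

Prior odds = (1/7)/(6/7) = 1/6.
False-positive rate = 1 − 0.89 = 0.11; likelihood ratio of a positive = 0.73/0.11 = 73/11.
Target odds: 0.99 ÷ 0.01 = 99.
Need (1/6) × (73/11)ⁿ ≥ 99, i.e. (73/11)ⁿ ≥ 594.
(73/11)³ = 389017/1331 falls short of 594 but (73/11)⁴ = 28398241/14641 reaches it, so n = 4.

4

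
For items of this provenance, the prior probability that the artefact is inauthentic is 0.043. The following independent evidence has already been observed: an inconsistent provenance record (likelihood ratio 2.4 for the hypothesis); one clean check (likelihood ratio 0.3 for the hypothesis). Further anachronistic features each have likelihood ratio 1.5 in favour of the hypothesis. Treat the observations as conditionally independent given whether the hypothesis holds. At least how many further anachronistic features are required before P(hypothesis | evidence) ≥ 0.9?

Prior odds = 0.043/0.957 = 43/957.
Combined Bayes factor of the evidence already in hand = 2.4 × 0.3 = 0.72.
Odds after that evidence = (43/957) × 0.72 = 258/7975.
Target odds = 0.9/0.1 = 9.
Need 1.5ⁿ ≥ 9 ÷ (258/7975) = 23925/86.
1.5¹³ = 1594323/8192 falls short of 23925/86 but 1.5¹⁴ = 4782969/16384 reaches it, so n = 14.

14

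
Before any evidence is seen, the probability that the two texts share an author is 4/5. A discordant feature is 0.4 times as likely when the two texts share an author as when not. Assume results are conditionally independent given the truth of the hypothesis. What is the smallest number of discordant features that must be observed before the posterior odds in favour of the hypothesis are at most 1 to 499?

Prior odds: 0.8 ÷ 0.2 = 4.
Likelihood ratio per discordant feature = 0.4.
Target odds = 1/499.
Require 0.4ⁿ ≤ 1/499 ÷ 4 = 1/1996.
0.4⁸ = 256/390625 is still above 1/1996 but 0.4⁹ = 512/1953125 is at or below it, so n = 9.

9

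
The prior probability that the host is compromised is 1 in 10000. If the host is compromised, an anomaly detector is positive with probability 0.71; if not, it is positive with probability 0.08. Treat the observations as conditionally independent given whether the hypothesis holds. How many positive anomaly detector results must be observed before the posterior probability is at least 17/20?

Prior odds = 0.0001/0.9999 = 1/9999.
Likelihood ratio of a positive = 0.71/0.08 = 8.875.
Target odds: 0.85 ÷ 0.15 = 17/3.
Require 8.875ⁿ ≥ 17/3 ÷ (1/9999) = 56661.
8.875⁵ ≈55060.7 falls short of 56661 but 8.875⁶ ≈488664 reaches it, so n = 6.

6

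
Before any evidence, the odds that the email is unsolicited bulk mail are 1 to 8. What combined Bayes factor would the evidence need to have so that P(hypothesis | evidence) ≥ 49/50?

392

Prior odds = 0.125.
Target odds = 0.98/0.02 = 49.
Required Bayes factor = 49 ÷ 0.125 = 392.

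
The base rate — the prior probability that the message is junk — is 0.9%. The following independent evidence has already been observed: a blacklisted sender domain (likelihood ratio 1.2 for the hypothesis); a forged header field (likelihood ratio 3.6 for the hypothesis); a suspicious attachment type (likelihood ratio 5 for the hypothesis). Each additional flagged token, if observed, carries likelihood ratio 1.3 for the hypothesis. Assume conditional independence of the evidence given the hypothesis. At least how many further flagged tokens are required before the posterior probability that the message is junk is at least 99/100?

Prior odds = 0.009/0.991 = 9/991.
Combined Bayes factor of the evidence already in hand = 1.2 × 3.6 × 5 = 21.6.
Odds after that evidence = (9/991) × 21.6 = 972/4955.
Target odds = 0.99/0.01 = 99.
Need 1.3ⁿ ≥ 99 ÷ (972/4955) = 54505/108.
1.3²³ ≈417.539 falls short of 54505/108 but 1.3²⁴ ≈542.801 reaches it, so n = 24.

24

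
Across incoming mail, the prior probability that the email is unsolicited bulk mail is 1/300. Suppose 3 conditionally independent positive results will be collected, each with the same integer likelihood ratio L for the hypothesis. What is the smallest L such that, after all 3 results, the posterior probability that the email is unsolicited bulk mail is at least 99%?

31

Prior odds = (1/300)/(299/300) = 1/299.
Target odds = 0.99/0.01 = 99.
Need L³ ≥ 99 ÷ (1/299) = 29601.
30³ = 27000 < 29601 ≤ 29791 = 31³, so L = 31.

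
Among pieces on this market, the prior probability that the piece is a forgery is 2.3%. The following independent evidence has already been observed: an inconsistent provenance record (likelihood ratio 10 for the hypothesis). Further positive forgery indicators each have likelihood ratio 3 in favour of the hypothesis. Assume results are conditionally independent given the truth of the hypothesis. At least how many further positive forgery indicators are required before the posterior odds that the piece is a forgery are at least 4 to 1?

Prior odds = 0.023/0.977 = 23/977.
Bayes factor of the evidence already in hand = 10.
Odds after that evidence = (23/977) × 10 = 230/977.
Target odds = 4.
Need 3ⁿ ≥ 4 ÷ (230/977) = 1954/115.
3² = 9 falls short of 1954/115 but 3³ = 27 reaches it, so n = 3.

3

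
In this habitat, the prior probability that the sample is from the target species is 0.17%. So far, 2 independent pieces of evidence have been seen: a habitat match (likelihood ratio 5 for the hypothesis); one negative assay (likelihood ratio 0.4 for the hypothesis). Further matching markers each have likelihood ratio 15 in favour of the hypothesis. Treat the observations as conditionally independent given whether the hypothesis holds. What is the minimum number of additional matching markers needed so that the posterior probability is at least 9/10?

3

Prior odds = 0.0017/0.9983 = 17/9983.
Combined Bayes factor of the evidence already in hand = 5 × 0.4 = 2.
Odds after that evidence = (17/9983) × 2 = 34/9983.
Target odds = 0.9/0.1 = 9.
Need 15ⁿ ≥ 9 ÷ (34/9983) = 89847/34.
15² = 225 falls short of 89847/34 but 15³ = 3375 reaches it, so n = 3.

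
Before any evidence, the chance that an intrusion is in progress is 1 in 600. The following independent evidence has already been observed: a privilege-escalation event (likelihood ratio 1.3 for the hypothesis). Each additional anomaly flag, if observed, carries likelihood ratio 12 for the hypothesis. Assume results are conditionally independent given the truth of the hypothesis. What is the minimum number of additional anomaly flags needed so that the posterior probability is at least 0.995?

5

Prior odds = (1/600)/(599/600) = 1/599.
Bayes factor of the evidence already in hand = 1.3.
Odds after that evidence = (1/599) × 1.3 = 13/5990.
Target odds = 0.995/0.005 = 199.
Need 12ⁿ ≥ 199 ÷ (13/5990) = 1192010/13.
12⁴ = 20736 falls short of 1192010/13 but 12⁵ = 248832 reaches it, so n = 5.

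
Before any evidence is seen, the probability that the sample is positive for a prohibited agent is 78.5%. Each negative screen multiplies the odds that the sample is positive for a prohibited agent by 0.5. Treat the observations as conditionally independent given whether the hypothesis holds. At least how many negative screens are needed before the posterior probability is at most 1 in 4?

4

Prior odds = 0.785/0.215 = 157/43.
Likelihood ratio per negative screen = 0.5.
Target odds: 0.25 ÷ 0.75 = 1/3.
Require 0.5ⁿ ≤ 1/3 ÷ (157/43) = 43/471.
0.5³ = 0.125 is still above 43/471 but 0.5⁴ = 0.0625 is at or below it, so n = 4.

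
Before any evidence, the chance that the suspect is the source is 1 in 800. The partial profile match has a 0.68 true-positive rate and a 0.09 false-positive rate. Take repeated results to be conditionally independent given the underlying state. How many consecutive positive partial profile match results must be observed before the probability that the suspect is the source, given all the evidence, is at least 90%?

Prior odds: 0.00125 ÷ 0.99875 = 1/799.
Likelihood ratio of a positive result = 0.68/0.09 = 68/9.
Target odds: 0.9 ÷ 0.1 = 9.
Require (68/9)ⁿ ≥ 9 ÷ (1/799) = 7191.
(68/9)⁴ = 21381376/6561 falls short of 7191 but (68/9)⁵ ≈24622.5 reaches it, so n = 5.

5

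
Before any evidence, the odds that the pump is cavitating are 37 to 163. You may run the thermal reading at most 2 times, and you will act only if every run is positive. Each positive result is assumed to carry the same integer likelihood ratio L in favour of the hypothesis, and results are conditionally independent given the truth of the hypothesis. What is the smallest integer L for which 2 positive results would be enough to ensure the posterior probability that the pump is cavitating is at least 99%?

Prior odds = 37/163.
Target odds = 0.99/0.01 = 99.
Need L² ≥ 99 ÷ (37/163) = 16137/37.
20² = 400 < 16137/37 ≤ 441 = 21², so L = 21.

21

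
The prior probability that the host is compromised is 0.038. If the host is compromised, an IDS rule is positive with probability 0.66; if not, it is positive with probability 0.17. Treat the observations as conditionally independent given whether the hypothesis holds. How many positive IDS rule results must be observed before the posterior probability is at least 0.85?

Prior odds = 0.038/0.962 = 19/481.
Likelihood ratio of a positive = 0.66/0.17 = 66/17.
Target posterior odds = 0.85/0.15 = 17/3.
Require (66/17)ⁿ ≥ 17/3 ÷ (19/481) = 8177/57.
(66/17)³ = 287496/4913 falls short of 8177/57 but (66/17)⁴ = 18974736/83521 reaches it, so n = 4.

4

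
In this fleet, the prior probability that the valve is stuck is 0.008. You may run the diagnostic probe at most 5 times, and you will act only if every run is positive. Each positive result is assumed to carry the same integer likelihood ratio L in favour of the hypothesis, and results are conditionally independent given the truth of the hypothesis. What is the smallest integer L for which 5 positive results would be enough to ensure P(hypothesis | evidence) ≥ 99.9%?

Prior odds = 0.008/0.992 = 1/124.
Target odds = 0.999/0.001 = 999.
Need L⁵ ≥ 999 ÷ (1/124) = 123876.
10⁵ = 100000 < 123876 ≤ 161051 = 11⁵, so L = 11.

11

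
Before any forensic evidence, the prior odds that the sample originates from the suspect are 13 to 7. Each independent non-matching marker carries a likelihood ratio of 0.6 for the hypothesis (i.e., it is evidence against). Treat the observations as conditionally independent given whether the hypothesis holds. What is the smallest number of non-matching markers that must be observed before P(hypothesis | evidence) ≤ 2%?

9

Prior odds = 13/7.
Likelihood ratio per non-matching marker = 0.6.
Target posterior odds = 0.02/0.98 = 1/49.
Require 0.6ⁿ ≤ 1/49 ÷ (13/7) = 1/91.
0.6⁸ = 6561/390625 is still above 1/91 but 0.6⁹ = 19683/1953125 is at or below it, so n = 9.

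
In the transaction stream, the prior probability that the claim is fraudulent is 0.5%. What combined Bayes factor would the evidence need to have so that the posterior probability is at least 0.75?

Prior odds = 0.005/0.995 = 1/199.
Target odds = 0.75/0.25 = 3.
Required Bayes factor = 3 ÷ (1/199) = 597.

597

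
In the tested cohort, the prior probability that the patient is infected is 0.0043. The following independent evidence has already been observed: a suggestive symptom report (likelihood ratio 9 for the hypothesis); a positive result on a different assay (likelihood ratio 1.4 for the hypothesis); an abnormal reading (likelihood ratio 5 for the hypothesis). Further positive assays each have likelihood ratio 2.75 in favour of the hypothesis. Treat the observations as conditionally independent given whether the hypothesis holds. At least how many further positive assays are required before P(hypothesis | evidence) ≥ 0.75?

3

Prior odds = 0.0043/0.9957 = 43/9957.
Combined Bayes factor of the evidence already in hand = 9 × 1.4 × 5 = 63.
Odds after that evidence = (43/9957) × 63 = 903/3319.
Target odds = 0.75/0.25 = 3.
Need 2.75ⁿ ≥ 3 ÷ (903/3319) = 3319/301.
2.75² = 7.5625 falls short of 3319/301 but 2.75³ = 20.796875 reaches it, so n = 3.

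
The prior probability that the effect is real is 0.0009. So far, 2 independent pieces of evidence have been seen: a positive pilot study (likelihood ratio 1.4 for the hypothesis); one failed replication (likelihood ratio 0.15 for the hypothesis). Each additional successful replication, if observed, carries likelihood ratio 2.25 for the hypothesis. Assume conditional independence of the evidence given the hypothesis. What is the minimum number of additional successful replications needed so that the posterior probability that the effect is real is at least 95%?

Prior odds = 0.0009/0.9991 = 9/9991.
Combined Bayes factor of the evidence already in hand = 1.4 × 0.15 = 0.21.
Odds after that evidence = (9/9991) × 0.21 = 189/999100.
Target odds = 0.95/0.05 = 19.
Need 2.25ⁿ ≥ 19 ÷ (189/999100) = 18982900/189.
2.25¹⁴ ≈85222.7 falls short of 18982900/189 but 2.25¹⁵ ≈191751 reaches it, so n = 15.

15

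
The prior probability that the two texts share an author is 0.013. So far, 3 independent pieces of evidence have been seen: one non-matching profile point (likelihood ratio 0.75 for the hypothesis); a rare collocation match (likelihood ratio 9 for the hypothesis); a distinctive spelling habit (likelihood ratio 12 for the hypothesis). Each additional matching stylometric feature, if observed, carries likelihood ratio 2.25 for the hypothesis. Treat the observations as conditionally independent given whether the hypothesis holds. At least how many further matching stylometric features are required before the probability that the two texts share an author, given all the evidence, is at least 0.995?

7

Prior odds = 0.013/0.987 = 13/987.
Combined Bayes factor of the evidence already in hand = 0.75 × 9 × 12 = 81.
Odds after that evidence = (13/987) × 81 = 351/329.
Target odds = 0.995/0.005 = 199.
Need 2.25ⁿ ≥ 199 ÷ (351/329) = 65471/351.
2.25⁶ = 531441/4096 falls short of 65471/351 but 2.25⁷ = 4782969/16384 reaches it, so n = 7.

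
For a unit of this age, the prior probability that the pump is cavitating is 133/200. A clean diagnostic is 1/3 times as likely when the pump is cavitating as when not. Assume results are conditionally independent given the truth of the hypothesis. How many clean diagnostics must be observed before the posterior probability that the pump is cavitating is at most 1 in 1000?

Prior odds = 0.665/0.335 = 133/67.
Likelihood ratio per clean diagnostic = 1/3.
Target odds: 0.001 ÷ 0.999 = 1/999.
Require (1/3)ⁿ ≤ 1/999 ÷ (133/67) = 67/132867.
(1/3)⁶ = 1/729 is still above 67/132867 but (1/3)⁷ = 1/2187 is at or below it, so n = 7.

7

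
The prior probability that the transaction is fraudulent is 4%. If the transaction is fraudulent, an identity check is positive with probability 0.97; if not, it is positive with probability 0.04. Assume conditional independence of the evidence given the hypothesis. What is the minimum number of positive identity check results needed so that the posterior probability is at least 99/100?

Prior odds = 0.04/0.96 = 1/24.
Likelihood ratio of a positive = 0.97/0.04 = 24.25.
Target posterior odds = 0.99/0.01 = 99.
Need (1/24) × 24.25ⁿ ≥ 99, i.e. 24.25ⁿ ≥ 2376.
24.25² = 588.0625 falls short of 2376 but 24.25³ = 912673/64 reaches it, so n = 3.

3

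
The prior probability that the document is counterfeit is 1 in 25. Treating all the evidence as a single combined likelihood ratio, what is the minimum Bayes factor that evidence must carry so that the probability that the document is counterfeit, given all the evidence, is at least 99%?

2376

Prior odds = 0.04/0.96 = 1/24.
Target odds = 0.99/0.01 = 99.
Required Bayes factor = 99 ÷ (1/24) = 2376.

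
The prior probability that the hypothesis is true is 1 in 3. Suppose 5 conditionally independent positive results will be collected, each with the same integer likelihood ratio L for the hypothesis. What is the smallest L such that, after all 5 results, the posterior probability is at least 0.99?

3

Prior odds = (1/3)/(2/3) = 0.5.
Target odds = 0.99/0.01 = 99.
Need L⁵ ≥ 99 ÷ 0.5 = 198.
2⁵ = 32 < 198 ≤ 243 = 3⁵, so L = 3.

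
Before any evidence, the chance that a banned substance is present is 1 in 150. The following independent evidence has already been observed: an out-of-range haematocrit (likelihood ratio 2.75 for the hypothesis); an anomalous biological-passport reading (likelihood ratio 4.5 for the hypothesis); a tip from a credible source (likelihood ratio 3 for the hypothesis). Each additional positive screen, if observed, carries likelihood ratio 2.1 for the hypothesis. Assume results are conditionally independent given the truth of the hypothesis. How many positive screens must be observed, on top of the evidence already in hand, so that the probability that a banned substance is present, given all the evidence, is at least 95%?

6

Prior odds = (1/150)/(149/150) = 1/149.
Combined Bayes factor of the evidence already in hand = 2.75 × 4.5 × 3 = 37.125.
Odds after that evidence = (1/149) × 37.125 = 297/1192.
Target odds = 0.95/0.05 = 19.
Need 2.1ⁿ ≥ 19 ÷ (297/1192) = 22648/297.
2.1⁵ = 4084101/100000 falls short of 22648/297 but 2.1⁶ = 85766121/1000000 reaches it, so n = 6.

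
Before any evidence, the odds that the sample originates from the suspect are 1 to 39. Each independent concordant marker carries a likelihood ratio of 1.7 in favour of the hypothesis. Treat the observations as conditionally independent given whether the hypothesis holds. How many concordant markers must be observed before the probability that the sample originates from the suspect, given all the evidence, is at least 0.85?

11

Prior odds = 1/39.
Likelihood ratio per concordant marker = 1.7.
Target odds: 0.85 ÷ 0.15 = 17/3.
Require 1.7ⁿ ≥ 17/3 ÷ (1/39) = 221.
1.7¹⁰ ≈201.599 falls short of 221 but 1.7¹¹ ≈342.719 reaches it, so n = 11.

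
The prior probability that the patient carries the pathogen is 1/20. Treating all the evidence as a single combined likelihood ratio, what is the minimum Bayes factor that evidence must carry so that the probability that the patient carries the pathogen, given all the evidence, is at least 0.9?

Prior odds = 0.05/0.95 = 1/19.
Target odds = 0.9/0.1 = 9.
Required Bayes factor = 9 ÷ (1/19) = 171.

171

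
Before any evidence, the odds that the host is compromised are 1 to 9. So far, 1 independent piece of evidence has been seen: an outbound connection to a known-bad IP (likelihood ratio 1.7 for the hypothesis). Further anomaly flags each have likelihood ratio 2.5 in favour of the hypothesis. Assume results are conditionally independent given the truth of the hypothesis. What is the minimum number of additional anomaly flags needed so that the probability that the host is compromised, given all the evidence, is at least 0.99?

Prior odds = 1/9.
Bayes factor of the evidence already in hand = 1.7.
Odds after that evidence = (1/9) × 1.7 = 17/90.
Target odds = 0.99/0.01 = 99.
Need 2.5ⁿ ≥ 99 ÷ (17/90) = 8910/17.
2.5⁶ = 244.140625 falls short of 8910/17 but 2.5⁷ = 610.3515625 reaches it, so n = 7.

7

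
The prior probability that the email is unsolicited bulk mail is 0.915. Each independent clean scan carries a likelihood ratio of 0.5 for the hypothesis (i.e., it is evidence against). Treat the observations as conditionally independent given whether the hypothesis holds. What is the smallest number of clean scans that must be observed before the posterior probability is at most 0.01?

Prior odds: 0.915 ÷ 0.085 = 183/17.
Likelihood ratio per clean scan = 0.5.
Target posterior odds = 0.01/0.99 = 1/99.
Need (183/17) × 0.5ⁿ ≤ 1/99, i.e. 0.5ⁿ ≤ 17/18117.
0.5¹⁰ = 1/1024 is still above 17/18117 but 0.5¹¹ = 1/2048 is at or below it, so n = 11.

11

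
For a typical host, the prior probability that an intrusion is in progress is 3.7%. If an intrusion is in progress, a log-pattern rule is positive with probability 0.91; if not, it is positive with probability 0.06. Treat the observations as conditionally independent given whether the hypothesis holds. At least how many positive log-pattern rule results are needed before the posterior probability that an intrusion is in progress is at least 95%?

Prior odds = 0.037/0.963 = 37/963.
Likelihood ratio of a positive = 0.91/0.06 = 91/6.
Target odds: 0.95 ÷ 0.05 = 19.
Require (91/6)ⁿ ≥ 19 ÷ (37/963) = 18297/37.
(91/6)² = 8281/36 falls short of 18297/37 but (91/6)³ = 753571/216 reaches it, so n = 3.

3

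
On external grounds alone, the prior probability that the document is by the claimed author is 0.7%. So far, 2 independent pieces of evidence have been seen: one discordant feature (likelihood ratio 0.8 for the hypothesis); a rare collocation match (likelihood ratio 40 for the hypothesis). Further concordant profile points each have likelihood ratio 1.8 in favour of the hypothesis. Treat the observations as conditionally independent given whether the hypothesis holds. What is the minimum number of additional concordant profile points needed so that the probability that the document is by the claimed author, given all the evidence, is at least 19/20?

8

Prior odds = 0.007/0.993 = 7/993.
Combined Bayes factor of the evidence already in hand = 0.8 × 40 = 32.
Odds after that evidence = (7/993) × 32 = 224/993.
Target odds = 0.95/0.05 = 19.
Need 1.8ⁿ ≥ 19 ÷ (224/993) = 18867/224.
1.8⁷ = 4782969/78125 falls short of 18867/224 but 1.8⁸ = 43046721/390625 reaches it, so n = 8.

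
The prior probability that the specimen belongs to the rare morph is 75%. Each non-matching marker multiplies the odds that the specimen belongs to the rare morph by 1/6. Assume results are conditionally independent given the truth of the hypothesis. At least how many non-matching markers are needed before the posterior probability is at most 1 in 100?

4

Prior odds = 0.75/0.25 = 3.
Likelihood ratio per non-matching marker = 1/6.
Target odds: 0.01 ÷ 0.99 = 1/99.
Need 3 × (1/6)ⁿ ≤ 1/99, i.e. (1/6)ⁿ ≤ 1/297.
(1/6)³ = 1/216 is still above 1/297 but (1/6)⁴ = 1/1296 is at or below it, so n = 4.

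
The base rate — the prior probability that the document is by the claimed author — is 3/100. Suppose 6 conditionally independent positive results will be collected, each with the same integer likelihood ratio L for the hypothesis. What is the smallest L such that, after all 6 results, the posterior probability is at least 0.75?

Prior odds = 0.03/0.97 = 3/97.
Target odds = 0.75/0.25 = 3.
Need L⁶ ≥ 3 ÷ (3/97) = 97.
2⁶ = 64 < 97 ≤ 729 = 3⁶, so L = 3.

3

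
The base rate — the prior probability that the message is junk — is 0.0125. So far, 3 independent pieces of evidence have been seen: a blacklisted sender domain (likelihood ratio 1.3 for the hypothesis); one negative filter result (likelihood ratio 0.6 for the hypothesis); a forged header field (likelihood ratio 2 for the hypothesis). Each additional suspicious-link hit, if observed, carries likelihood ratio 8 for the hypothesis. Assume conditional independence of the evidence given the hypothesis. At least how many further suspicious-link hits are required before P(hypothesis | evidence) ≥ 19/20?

4

Prior odds = 0.0125/0.9875 = 1/79.
Combined Bayes factor of the evidence already in hand = 1.3 × 0.6 × 2 = 1.56.
Odds after that evidence = (1/79) × 1.56 = 39/1975.
Target odds = 0.95/0.05 = 19.
Need 8ⁿ ≥ 19 ÷ (39/1975) = 37525/39.
8³ = 512 falls short of 37525/39 but 8⁴ = 4096 reaches it, so n = 4.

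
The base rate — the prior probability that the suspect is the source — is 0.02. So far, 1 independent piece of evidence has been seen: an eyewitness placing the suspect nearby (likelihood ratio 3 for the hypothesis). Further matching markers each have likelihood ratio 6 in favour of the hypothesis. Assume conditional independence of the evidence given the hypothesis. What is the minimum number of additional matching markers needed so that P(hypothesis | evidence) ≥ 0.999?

Prior odds = 0.02/0.98 = 1/49.
Bayes factor of the evidence already in hand = 3.
Odds after that evidence = (1/49) × 3 = 3/49.
Target odds = 0.999/0.001 = 999.
Need 6ⁿ ≥ 999 ÷ (3/49) = 16317.
6⁵ = 7776 falls short of 16317 but 6⁶ = 46656 reaches it, so n = 6.

6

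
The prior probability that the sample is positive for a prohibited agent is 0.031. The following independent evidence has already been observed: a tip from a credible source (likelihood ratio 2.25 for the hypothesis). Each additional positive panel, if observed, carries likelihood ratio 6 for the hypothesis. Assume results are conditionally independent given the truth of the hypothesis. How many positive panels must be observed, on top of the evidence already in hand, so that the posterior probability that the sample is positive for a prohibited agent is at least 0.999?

6

Prior odds = 0.031/0.969 = 31/969.
Bayes factor of the evidence already in hand = 2.25.
Odds after that evidence = (31/969) × 2.25 = 93/1292.
Target odds = 0.999/0.001 = 999.
Need 6ⁿ ≥ 999 ÷ (93/1292) = 430236/31.
6⁵ = 7776 falls short of 430236/31 but 6⁶ = 46656 reaches it, so n = 6.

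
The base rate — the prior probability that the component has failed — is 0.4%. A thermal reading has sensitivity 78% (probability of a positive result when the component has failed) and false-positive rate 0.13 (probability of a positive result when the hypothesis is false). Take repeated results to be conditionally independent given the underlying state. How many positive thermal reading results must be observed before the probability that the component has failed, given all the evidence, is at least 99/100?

Prior odds: 0.004 ÷ 0.996 = 1/249.
Likelihood ratio of a positive result = 0.78/0.13 = 6.
Target odds: 0.99 ÷ 0.01 = 99.
Require 6ⁿ ≥ 99 ÷ (1/249) = 24651.
6⁵ = 7776 falls short of 24651 but 6⁶ = 46656 reaches it, so n = 6.

6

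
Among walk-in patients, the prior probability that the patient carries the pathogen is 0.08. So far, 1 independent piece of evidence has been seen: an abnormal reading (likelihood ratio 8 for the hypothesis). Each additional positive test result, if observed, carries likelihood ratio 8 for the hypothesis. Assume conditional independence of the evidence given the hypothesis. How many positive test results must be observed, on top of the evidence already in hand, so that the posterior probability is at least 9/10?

2

Prior odds = 0.08/0.92 = 2/23.
Bayes factor of the evidence already in hand = 8.
Odds after that evidence = (2/23) × 8 = 16/23.
Target odds = 0.9/0.1 = 9.
Need 8ⁿ ≥ 9 ÷ (16/23) = 12.9375.
8¹ = 8 falls short of 12.9375 but 8² = 64 reaches it, so n = 2.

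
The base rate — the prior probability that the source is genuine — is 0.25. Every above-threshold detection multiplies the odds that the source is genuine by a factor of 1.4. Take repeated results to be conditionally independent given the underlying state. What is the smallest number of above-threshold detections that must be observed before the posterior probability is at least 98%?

15

Prior odds: 0.25 ÷ 0.75 = 1/3.
Likelihood ratio per above-threshold detection = 1.4.
Target posterior odds = 0.98/0.02 = 49.
Require 1.4ⁿ ≥ 49 ÷ (1/3) = 147.
1.4¹⁴ ≈111.12 falls short of 147 but 1.4¹⁵ ≈155.568 reaches it, so n = 15.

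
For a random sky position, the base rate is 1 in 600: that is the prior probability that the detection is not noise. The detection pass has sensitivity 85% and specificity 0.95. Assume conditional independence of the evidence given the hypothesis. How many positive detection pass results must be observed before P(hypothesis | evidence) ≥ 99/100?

4

Prior odds = (1/600)/(599/600) = 1/599.
False-positive rate = 1 − 0.95 = 0.05; likelihood ratio of a positive = 0.85/0.05 = 17.
Target posterior odds = 0.99/0.01 = 99.
Require 17ⁿ ≥ 99 ÷ (1/599) = 59301.
17³ = 4913 falls short of 59301 but 17⁴ = 83521 reaches it, so n = 4.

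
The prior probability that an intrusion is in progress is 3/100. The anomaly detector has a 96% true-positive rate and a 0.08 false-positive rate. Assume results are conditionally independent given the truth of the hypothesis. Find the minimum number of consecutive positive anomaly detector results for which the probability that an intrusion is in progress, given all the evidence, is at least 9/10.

Prior odds: 0.03 ÷ 0.97 = 3/97.
Likelihood ratio of a positive result = 0.96/0.08 = 12.
Target posterior odds = 0.9/0.1 = 9.
Require 12ⁿ ≥ 9 ÷ (3/97) = 291.
12² = 144 falls short of 291 but 12³ = 1728 reaches it, so n = 3.

3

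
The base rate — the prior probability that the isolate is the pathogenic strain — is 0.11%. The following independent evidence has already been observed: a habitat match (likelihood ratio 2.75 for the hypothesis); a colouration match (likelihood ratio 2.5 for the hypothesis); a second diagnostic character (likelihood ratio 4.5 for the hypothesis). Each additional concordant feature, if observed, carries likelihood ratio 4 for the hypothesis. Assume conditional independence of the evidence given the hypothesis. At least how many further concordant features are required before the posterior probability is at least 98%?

Prior odds = 0.0011/0.9989 = 11/9989.
Combined Bayes factor of the evidence already in hand = 2.75 × 2.5 × 4.5 = 30.9375.
Odds after that evidence = (11/9989) × 30.9375 = 5445/159824.
Target odds = 0.98/0.02 = 49.
Need 4ⁿ ≥ 49 ÷ (5445/159824) = 7831376/5445.
4⁵ = 1024 falls short of 7831376/5445 but 4⁶ = 4096 reaches it, so n = 6.

6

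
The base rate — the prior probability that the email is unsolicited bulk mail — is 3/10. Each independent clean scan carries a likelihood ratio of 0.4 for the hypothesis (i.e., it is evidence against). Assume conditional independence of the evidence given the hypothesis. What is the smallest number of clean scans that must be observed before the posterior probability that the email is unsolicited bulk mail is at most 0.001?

7

Prior odds: 0.3 ÷ 0.7 = 3/7.
Likelihood ratio per clean scan = 0.4.
Target posterior odds = 0.001/0.999 = 1/999.
Need (3/7) × 0.4ⁿ ≤ 1/999, i.e. 0.4ⁿ ≤ 7/2997.
0.4⁶ = 64/15625 is still above 7/2997 but 0.4⁷ = 128/78125 is at or below it, so n = 7.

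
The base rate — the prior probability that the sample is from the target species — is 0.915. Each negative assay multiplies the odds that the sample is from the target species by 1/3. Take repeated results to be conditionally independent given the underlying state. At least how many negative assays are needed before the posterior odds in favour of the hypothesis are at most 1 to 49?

Prior odds: 0.915 ÷ 0.085 = 183/17.
Likelihood ratio per negative assay = 1/3.
Target odds = 1/49.
Require (1/3)ⁿ ≤ 1/49 ÷ (183/17) = 17/8967.
(1/3)⁵ = 1/243 is still above 17/8967 but (1/3)⁶ = 1/729 is at or below it, so n = 6.

6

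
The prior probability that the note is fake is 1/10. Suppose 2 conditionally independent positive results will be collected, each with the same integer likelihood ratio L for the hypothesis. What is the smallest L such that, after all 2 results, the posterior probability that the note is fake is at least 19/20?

14

Prior odds = 0.1/0.9 = 1/9.
Target odds = 0.95/0.05 = 19.
Need L² ≥ 19 ÷ (1/9) = 171.
13² = 169 < 171 ≤ 196 = 14², so L = 14.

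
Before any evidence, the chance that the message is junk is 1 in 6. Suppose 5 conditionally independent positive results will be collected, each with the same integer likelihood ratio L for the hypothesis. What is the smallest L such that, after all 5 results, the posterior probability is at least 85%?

Prior odds = (1/6)/(5/6) = 0.2.
Target odds = 0.85/0.15 = 17/3.
Need L⁵ ≥ 17/3 ÷ 0.2 = 85/3.
1⁵ = 1 < 85/3 ≤ 32 = 2⁵, so L = 2.

2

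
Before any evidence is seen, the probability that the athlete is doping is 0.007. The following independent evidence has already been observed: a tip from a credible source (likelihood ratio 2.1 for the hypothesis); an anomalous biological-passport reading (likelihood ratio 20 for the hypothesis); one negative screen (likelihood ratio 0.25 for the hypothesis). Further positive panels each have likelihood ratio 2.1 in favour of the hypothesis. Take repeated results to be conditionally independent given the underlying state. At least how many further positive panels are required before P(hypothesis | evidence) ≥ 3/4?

5

Prior odds = 0.007/0.993 = 7/993.
Combined Bayes factor of the evidence already in hand = 2.1 × 20 × 0.25 = 10.5.
Odds after that evidence = (7/993) × 10.5 = 49/662.
Target odds = 0.75/0.25 = 3.
Need 2.1ⁿ ≥ 3 ÷ (49/662) = 1986/49.
2.1⁴ = 19.4481 falls short of 1986/49 but 2.1⁵ = 4084101/100000 reaches it, so n = 5.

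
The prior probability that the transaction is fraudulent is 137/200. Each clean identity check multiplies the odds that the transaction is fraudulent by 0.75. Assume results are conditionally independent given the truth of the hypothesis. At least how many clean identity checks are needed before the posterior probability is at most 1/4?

Prior odds = 0.685/0.315 = 137/63.
Likelihood ratio per clean identity check = 0.75.
Target odds: 0.25 ÷ 0.75 = 1/3.
Require 0.75ⁿ ≤ 1/3 ÷ (137/63) = 21/137.
0.75⁶ = 729/4096 is still above 21/137 but 0.75⁷ = 2187/16384 is at or below it, so n = 7.

7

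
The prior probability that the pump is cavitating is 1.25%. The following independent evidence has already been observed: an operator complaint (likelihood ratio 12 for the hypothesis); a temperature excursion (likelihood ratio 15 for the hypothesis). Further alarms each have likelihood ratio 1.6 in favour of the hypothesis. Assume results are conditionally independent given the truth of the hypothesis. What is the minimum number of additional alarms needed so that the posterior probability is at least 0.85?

2

Prior odds = 0.0125/0.9875 = 1/79.
Combined Bayes factor of the evidence already in hand = 12 × 15 = 180.
Odds after that evidence = (1/79) × 180 = 180/79.
Target odds = 0.85/0.15 = 17/3.
Need 1.6ⁿ ≥ 17/3 ÷ (180/79) = 1343/540.
1.6¹ = 1.6 falls short of 1343/540 but 1.6² = 2.56 reaches it, so n = 2.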